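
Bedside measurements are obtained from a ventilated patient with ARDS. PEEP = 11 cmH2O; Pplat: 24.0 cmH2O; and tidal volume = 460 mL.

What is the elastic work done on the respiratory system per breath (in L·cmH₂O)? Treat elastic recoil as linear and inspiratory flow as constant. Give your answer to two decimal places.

2.99

Elastic work ≈ ½ × (Pplat − PEEP) × Vt = 0.5 × (24.0 − 11) × 0.460 L = 0.5 × 13.0 × 0.460 = 2.99 L·cmH2O.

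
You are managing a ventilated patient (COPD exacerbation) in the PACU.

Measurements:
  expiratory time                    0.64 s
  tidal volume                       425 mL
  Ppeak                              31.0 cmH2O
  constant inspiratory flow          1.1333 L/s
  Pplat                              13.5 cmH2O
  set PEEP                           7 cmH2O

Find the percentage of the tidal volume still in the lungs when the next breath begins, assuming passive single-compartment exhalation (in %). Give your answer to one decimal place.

R = (PIP − Pplat)/V̇ = (31.0 − 13.5) / 1.1333 = 17.5/1.1333 = 15.442 cmH2O·s/L.
C = Vt/(Pplat − PEEP) = 425.0 / (13.5 − 7) = 425.0/6.5 = 65.385 mL/cmH2O.
τ = R × C = 15.442 × 0.06539 L/cmH2O = 1.01 s.
Fraction remaining at end-expiration = e^(−Te/τ) = e^(−0.64/1.01) = 0.5306 → 53.06%.

53.1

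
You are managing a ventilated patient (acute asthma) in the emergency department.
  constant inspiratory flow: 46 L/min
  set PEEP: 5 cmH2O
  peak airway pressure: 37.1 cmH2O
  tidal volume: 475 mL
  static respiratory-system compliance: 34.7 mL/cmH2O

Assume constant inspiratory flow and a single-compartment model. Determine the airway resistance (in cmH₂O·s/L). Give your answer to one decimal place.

Flow: 46 L/min ÷ 60 = 0.7667 L/s.
Equation of motion (constant flow): PIP = Vt/C + R·V̇ + PEEP.
R·V̇ = PIP − Vt/C − PEEP = 37.1 − 475/34.7 − 5 = 37.1 − 13.689 − 5 = 18.411 cmH2O.
R = 18.411 / 0.7667 = 24.013 cmH2O·s/L.

24.0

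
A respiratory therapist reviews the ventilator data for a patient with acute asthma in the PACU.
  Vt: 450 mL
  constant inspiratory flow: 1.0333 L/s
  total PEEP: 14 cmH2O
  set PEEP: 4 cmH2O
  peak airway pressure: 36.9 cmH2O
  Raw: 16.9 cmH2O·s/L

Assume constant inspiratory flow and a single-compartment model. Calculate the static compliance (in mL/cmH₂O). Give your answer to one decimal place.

Total PEEP = 14 cmH2O (set 4 + intrinsic 10); this is the baseline alveolar pressure.
Equation of motion (constant flow): PIP = Vt/C + R·V̇ + PEEP.
Vt/C = PIP − R·V̇ − PEEP = 36.9 − 16.9×1.0333 − 14 = 36.9 − 17.463 − 14 = 5.437 cmH2O.
C = Vt / 5.437 = 450 / 5.437 = 82.766 mL/cmH2O.

82.8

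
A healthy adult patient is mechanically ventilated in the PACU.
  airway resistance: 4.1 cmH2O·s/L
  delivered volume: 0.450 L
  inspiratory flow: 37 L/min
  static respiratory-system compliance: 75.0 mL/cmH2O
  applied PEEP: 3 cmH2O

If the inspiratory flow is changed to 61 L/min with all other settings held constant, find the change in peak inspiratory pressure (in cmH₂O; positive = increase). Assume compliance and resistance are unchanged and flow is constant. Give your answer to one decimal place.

1.6

Flow: 37 L/min ÷ 60 = 0.6167 L/s.
New flow: 61 L/min ÷ 60 = 1.0167 L/s.
PIP = Vt/C + R·V̇ + PEEP (constant-flow equation of motion).
Only the resistive term changes: ΔPIP = R × ΔV̇ = 4.1 × (1.0167 − 0.6167) = 4.1 × 0.4 = 1.64 cmH2O.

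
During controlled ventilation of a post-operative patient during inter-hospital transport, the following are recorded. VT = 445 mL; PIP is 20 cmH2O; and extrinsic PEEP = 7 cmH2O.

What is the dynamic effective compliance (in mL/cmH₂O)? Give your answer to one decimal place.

34.2

Dynamic compliance = Vt / (PIP − PEEP) = 445 / (20 − 7) = 445 / 13.0 = 34.231 mL/cmH2O.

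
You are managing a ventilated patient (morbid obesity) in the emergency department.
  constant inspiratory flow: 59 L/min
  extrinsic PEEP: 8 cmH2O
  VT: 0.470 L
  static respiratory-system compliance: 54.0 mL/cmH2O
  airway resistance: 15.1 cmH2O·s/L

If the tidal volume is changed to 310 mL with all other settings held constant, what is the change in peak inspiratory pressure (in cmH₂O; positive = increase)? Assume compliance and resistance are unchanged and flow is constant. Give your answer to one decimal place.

PIP = Vt/C + R·V̇ + PEEP (constant-flow equation of motion).
Only the elastic term changes: ΔPIP = ΔVt / C = (310 − 470) / 54.0 = -2.963 cmH2O.

-3.0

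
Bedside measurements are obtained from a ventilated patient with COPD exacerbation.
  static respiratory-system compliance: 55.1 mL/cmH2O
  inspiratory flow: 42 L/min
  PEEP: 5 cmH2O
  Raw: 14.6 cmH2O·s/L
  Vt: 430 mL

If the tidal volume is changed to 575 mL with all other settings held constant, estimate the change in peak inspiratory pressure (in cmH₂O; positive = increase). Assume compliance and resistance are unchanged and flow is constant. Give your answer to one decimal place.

PIP = Vt/C + R·V̇ + PEEP (constant-flow equation of motion).
Only the elastic term changes: ΔPIP = ΔVt / C = (575 − 430) / 55.1 = 2.632 cmH2O.

2.6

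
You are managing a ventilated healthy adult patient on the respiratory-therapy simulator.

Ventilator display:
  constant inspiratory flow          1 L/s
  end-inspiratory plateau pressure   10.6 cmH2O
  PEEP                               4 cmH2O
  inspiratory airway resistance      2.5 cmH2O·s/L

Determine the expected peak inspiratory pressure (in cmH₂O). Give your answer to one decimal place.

PIP = Pplat + Raw × flow = 10.6 + 2.5 × 1 = 10.6 + 2.5 = 13.1 cmH2O.

13.1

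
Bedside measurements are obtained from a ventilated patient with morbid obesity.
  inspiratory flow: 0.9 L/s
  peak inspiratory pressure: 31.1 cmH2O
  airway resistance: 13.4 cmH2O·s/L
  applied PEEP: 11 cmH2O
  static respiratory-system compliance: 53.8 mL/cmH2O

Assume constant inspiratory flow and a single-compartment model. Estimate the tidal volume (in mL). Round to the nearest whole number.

433

Equation of motion (constant flow): PIP = Vt/C + R·V̇ + PEEP.
Vt/C = PIP − R·V̇ − PEEP = 31.1 − 12.06 − 11 = 8.04 cmH2O.
Vt = C × 8.04 = 53.8 × 8.04 = 432.55 mL.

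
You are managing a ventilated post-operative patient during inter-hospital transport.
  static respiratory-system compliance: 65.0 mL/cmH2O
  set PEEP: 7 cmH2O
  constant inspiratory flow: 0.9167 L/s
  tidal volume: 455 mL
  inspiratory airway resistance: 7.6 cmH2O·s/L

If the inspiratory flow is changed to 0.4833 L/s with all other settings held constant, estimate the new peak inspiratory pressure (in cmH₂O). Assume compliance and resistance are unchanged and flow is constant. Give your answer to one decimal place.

PIP = Vt/C + R·V̇ + PEEP (constant-flow equation of motion).
Only the resistive term changes: ΔPIP = R × ΔV̇ = 7.6 × (0.4833 − 0.9167) = 7.6 × -0.4334 = -3.294 cmH2O.
Original PIP = 455/65.0 + 7.6×0.9167 + 7 = 20.967 cmH2O; new PIP = 20.967 + (-3.294) = 17.673 cmH2O.

17.7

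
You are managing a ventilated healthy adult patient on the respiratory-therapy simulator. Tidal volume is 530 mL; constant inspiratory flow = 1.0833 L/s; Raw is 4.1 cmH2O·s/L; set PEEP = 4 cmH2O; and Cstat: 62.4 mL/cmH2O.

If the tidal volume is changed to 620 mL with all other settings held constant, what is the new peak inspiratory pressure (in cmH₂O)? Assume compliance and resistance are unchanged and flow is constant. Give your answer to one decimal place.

18.4

PIP = Vt/C + R·V̇ + PEEP (constant-flow equation of motion).
Only the elastic term changes: ΔPIP = ΔVt / C = (620 − 530) / 62.4 = 1.442 cmH2O.
Original PIP = 530/62.4 + 4.1×1.0833 + 4 = 16.935 cmH2O; new PIP = 16.935 + (1.442) = 18.377 cmH2O.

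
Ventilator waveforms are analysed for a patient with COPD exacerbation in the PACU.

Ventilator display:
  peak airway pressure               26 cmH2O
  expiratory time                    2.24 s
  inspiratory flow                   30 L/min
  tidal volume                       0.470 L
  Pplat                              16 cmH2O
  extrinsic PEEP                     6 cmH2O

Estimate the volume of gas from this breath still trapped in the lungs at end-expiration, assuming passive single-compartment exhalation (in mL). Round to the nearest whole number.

43

Flow: 30 L/min ÷ 60 = 0.5 L/s.
R = (PIP − Pplat)/V̇ = (26 − 16) / 0.5 = 10.0/0.5 = 20.0 cmH2O·s/L.
C = Vt/(Pplat − PEEP) = 470.0 / (16 − 6) = 470.0/10.0 = 47.0 mL/cmH2O.
τ = R × C = 20.0 × 0.047 L/cmH2O = 0.94 s.
Fraction remaining = e^(−Te/τ) = e^(−2.24/0.94) = 0.09228.
Trapped volume = 470.0 × 0.09228 = 43.372 mL.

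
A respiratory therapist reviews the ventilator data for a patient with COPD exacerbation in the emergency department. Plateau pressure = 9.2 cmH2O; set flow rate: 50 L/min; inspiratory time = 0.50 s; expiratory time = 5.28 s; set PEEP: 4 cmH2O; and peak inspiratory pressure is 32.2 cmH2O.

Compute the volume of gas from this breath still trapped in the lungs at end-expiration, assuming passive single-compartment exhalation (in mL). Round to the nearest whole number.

38

Flow: 50 L/min ÷ 60 = 0.8333 L/s.
Vt = flow × Ti = 0.8333 L/s × 0.50 s × 1000 mL/L = 416.65 mL.
R = (PIP − Pplat)/V̇ = (32.2 − 9.2) / 0.8333 = 23.0/0.8333 = 27.601 cmH2O·s/L.
C = Vt/(Pplat − PEEP) = 416.65 / (9.2 − 4) = 416.65/5.2 = 80.125 mL/cmH2O.
τ = R × C = 27.601 × 0.08013 L/cmH2O = 2.212 s.
Fraction remaining = e^(−Te/τ) = e^(−5.28/2.212) = 0.09191.
Trapped volume = 416.65 × 0.09191 = 38.294 mL.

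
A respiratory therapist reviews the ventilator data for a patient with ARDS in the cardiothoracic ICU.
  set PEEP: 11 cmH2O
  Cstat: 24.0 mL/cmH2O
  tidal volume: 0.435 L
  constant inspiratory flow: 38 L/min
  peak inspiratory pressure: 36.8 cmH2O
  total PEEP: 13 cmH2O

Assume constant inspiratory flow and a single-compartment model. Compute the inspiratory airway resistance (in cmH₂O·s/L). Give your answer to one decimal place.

9.0

Flow: 38 L/min ÷ 60 = 0.6333 L/s.
Total PEEP = 13 cmH2O (set 11 + intrinsic 2); this is the baseline alveolar pressure.
Equation of motion (constant flow): PIP = Vt/C + R·V̇ + PEEP.
R·V̇ = PIP − Vt/C − PEEP = 36.8 − 435/24.0 − 13 = 36.8 − 18.125 − 13 = 5.675 cmH2O.
R = 5.675 / 0.6333 = 8.961 cmH2O·s/L.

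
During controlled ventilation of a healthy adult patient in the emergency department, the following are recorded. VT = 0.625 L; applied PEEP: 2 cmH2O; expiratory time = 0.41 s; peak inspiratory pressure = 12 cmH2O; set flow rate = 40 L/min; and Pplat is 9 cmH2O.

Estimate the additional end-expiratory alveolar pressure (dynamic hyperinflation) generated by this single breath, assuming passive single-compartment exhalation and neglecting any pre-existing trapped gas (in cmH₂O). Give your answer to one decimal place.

2.5

Flow: 40 L/min ÷ 60 = 0.6667 L/s.
R = (PIP − Pplat)/V̇ = (12 − 9) / 0.6667 = 3.0/0.6667 = 4.5 cmH2O·s/L.
C = Vt/(Pplat − PEEP) = 625.0 / (9 − 2) = 625.0/7.0 = 89.286 mL/cmH2O.
τ = R × C = 4.5 × 0.08929 L/cmH2O = 0.4018 s.
Fraction remaining = e^(−Te/τ) = e^(−0.41/0.4018) = 0.3604; trapped volume = 625.0 × 0.3604 = 225.25 mL.
Additional alveolar pressure from trapping ≈ V_trapped / C = 225.25 / 89.286 = 2.523 cmH2O.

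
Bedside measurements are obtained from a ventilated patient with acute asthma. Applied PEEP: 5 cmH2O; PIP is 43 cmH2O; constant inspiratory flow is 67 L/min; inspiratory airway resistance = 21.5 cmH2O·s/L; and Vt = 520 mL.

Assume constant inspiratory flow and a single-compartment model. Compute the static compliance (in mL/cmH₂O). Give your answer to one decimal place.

Flow: 67 L/min ÷ 60 = 1.1167 L/s.
Equation of motion (constant flow): PIP = Vt/C + R·V̇ + PEEP.
Vt/C = PIP − R·V̇ − PEEP = 43 − 21.5×1.1167 − 5 = 43 − 24.009 − 5 = 13.991 cmH2O.
C = Vt / 13.991 = 520 / 13.991 = 37.167 mL/cmH2O.

37.2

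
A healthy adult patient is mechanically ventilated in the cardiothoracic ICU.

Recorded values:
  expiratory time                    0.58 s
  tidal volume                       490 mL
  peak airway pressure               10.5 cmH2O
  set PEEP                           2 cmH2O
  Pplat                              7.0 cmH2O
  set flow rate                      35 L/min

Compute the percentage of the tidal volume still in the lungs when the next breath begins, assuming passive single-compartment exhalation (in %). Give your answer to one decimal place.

37.3

Flow: 35 L/min ÷ 60 = 0.5833 L/s.
R = (PIP − Pplat)/V̇ = (10.5 − 7.0) / 0.5833 = 3.5/0.5833 = 6.0 cmH2O·s/L.
C = Vt/(Pplat − PEEP) = 490.0 / (7.0 − 2) = 490.0/5.0 = 98.0 mL/cmH2O.
τ = R × C = 6.0 × 0.098 L/cmH2O = 0.588 s.
Fraction remaining at end-expiration = e^(−Te/τ) = e^(−0.58/0.588) = 0.3729 → 37.29%.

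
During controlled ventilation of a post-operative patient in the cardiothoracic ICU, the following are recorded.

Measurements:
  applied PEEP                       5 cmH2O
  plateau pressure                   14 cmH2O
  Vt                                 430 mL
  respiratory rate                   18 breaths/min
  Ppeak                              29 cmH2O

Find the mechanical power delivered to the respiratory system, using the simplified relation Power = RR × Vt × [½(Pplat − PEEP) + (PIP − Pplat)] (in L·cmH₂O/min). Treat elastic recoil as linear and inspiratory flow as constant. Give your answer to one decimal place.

150.9

Per-breath work = Vt × [½(Pplat−PEEP) + (PIP−Pplat)] = 0.430 × [0.5×9.0 + 15.0] = 0.430 × 19.5 = 8.385 L·cmH2O.
Power = 18 × 8.385 = 150.93 L·cmH2O/min.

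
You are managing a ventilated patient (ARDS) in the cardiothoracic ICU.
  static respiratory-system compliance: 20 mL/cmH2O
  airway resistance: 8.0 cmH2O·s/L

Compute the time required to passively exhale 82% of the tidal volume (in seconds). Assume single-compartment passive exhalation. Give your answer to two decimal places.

0.27

τ = R × C = 8.0 × 20 mL/cmH2O = 8.0 × 0.020 L/cmH2O = 0.16 s.
Exhaled fraction f = 1 − e^(−t/τ) → t = −τ·ln(1 − f) = −0.16·ln(0.18) = 0.2744 s.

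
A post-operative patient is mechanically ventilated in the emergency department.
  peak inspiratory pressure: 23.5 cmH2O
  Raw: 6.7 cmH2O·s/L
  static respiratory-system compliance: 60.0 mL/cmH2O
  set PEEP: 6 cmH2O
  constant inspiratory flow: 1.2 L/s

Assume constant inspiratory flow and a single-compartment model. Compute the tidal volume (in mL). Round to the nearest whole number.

Equation of motion (constant flow): PIP = Vt/C + R·V̇ + PEEP.
Vt/C = PIP − R·V̇ − PEEP = 23.5 − 8.04 − 6 = 9.46 cmH2O.
Vt = C × 9.46 = 60.0 × 9.46 = 567.6 mL.

568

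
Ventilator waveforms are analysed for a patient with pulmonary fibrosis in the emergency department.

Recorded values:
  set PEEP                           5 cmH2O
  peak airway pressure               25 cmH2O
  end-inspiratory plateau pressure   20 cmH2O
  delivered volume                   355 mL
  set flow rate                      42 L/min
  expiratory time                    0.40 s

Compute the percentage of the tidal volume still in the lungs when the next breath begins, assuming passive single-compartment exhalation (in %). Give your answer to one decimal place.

Flow: 42 L/min ÷ 60 = 0.7 L/s.
R = (PIP − Pplat)/V̇ = (25 − 20) / 0.7 = 5.0/0.7 = 7.143 cmH2O·s/L.
C = Vt/(Pplat − PEEP) = 355.0 / (20 − 5) = 355.0/15.0 = 23.667 mL/cmH2O.
τ = R × C = 7.143 × 0.02367 L/cmH2O = 0.1691 s.
Fraction remaining at end-expiration = e^(−Te/τ) = e^(−0.40/0.1691) = 0.09391 → 9.391%.

9.4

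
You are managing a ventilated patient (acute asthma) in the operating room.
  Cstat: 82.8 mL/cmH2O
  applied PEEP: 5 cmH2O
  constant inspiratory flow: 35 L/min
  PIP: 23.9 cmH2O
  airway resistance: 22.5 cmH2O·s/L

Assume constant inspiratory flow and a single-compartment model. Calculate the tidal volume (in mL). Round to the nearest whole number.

478

Flow: 35 L/min ÷ 60 = 0.5833 L/s.
Equation of motion (constant flow): PIP = Vt/C + R·V̇ + PEEP.
Vt/C = PIP − R·V̇ − PEEP = 23.9 − 13.124 − 5 = 5.776 cmH2O.
Vt = C × 5.776 = 82.8 × 5.776 = 478.25 mL.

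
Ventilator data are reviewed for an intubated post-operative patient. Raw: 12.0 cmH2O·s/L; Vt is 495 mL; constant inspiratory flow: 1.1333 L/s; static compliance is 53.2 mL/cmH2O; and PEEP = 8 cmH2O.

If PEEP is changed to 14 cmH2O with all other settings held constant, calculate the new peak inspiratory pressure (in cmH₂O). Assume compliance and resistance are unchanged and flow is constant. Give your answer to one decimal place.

PIP = Vt/C + R·V̇ + PEEP (constant-flow equation of motion).
Only the baseline term changes: ΔPIP = ΔPEEP = 14 − 8 = 6.0 cmH2O.
Original PIP = 495/53.2 + 12.0×1.1333 + 8 = 30.904 cmH2O; new PIP = 30.904 + (6.0) = 36.904 cmH2O.

36.9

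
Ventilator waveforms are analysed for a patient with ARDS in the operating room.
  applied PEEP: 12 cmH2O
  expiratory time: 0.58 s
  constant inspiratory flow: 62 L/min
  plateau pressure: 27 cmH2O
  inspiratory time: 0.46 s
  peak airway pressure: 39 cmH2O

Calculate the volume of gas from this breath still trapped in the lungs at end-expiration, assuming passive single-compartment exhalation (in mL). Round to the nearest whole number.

Flow: 62 L/min ÷ 60 = 1.0333 L/s.
Vt = flow × Ti = 1.0333 L/s × 0.46 s × 1000 mL/L = 475.32 mL.
R = (PIP − Pplat)/V̇ = (39 − 27) / 1.0333 = 12.0/1.0333 = 11.613 cmH2O·s/L.
C = Vt/(Pplat − PEEP) = 475.32 / (27 − 12) = 475.32/15.0 = 31.688 mL/cmH2O.
τ = R × C = 11.613 × 0.03169 L/cmH2O = 0.368 s.
Fraction remaining = e^(−Te/τ) = e^(−0.58/0.368) = 0.2068.
Trapped volume = 475.32 × 0.2068 = 98.296 mL.

98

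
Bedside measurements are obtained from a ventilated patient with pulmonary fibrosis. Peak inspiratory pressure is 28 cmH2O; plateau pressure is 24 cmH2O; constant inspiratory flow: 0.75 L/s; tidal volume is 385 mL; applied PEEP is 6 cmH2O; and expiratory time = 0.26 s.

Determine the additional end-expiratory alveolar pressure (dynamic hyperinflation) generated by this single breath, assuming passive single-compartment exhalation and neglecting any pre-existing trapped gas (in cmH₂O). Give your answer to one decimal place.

R = (PIP − Pplat)/V̇ = (28 − 24) / 0.75 = 4.0/0.75 = 5.333 cmH2O·s/L.
C = Vt/(Pplat − PEEP) = 385.0 / (24 − 6) = 385.0/18.0 = 21.389 mL/cmH2O.
τ = R × C = 5.333 × 0.02139 L/cmH2O = 0.1141 s.
Fraction remaining = e^(−Te/τ) = e^(−0.26/0.1141) = 0.1024; trapped volume = 385.0 × 0.1024 = 39.424 mL.
Additional alveolar pressure from trapping ≈ V_trapped / C = 39.424 / 21.389 = 1.843 cmH2O.

1.8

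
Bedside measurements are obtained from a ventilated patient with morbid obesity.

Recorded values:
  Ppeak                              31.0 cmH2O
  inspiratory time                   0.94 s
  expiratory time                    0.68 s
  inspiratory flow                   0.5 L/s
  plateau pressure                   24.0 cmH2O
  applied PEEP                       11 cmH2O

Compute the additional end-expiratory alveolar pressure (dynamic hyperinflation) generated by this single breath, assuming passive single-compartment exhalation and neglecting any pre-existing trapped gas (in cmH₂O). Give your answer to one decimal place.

Vt = flow × Ti = 0.5 L/s × 0.94 s × 1000 mL/L = 470.0 mL.
R = (PIP − Pplat)/V̇ = (31.0 − 24.0) / 0.5 = 7.0/0.5 = 14.0 cmH2O·s/L.
C = Vt/(Pplat − PEEP) = 470.0 / (24.0 − 11) = 470.0/13.0 = 36.154 mL/cmH2O.
τ = R × C = 14.0 × 0.03615 L/cmH2O = 0.5061 s.
Fraction remaining = e^(−Te/τ) = e^(−0.68/0.5061) = 0.2609; trapped volume = 470.0 × 0.2609 = 122.62 mL.
Additional alveolar pressure from trapping ≈ V_trapped / C = 122.62 / 36.154 = 3.392 cmH2O.

3.4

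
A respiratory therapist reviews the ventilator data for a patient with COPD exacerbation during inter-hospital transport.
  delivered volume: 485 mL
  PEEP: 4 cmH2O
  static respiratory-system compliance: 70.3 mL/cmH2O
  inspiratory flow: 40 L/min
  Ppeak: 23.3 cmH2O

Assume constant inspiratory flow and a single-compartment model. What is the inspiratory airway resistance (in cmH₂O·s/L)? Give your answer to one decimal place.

Flow: 40 L/min ÷ 60 = 0.6667 L/s.
Equation of motion (constant flow): PIP = Vt/C + R·V̇ + PEEP.
R·V̇ = PIP − Vt/C − PEEP = 23.3 − 485/70.3 − 4 = 23.3 − 6.899 − 4 = 12.401 cmH2O.
R = 12.401 / 0.6667 = 18.601 cmH2O·s/L.

18.6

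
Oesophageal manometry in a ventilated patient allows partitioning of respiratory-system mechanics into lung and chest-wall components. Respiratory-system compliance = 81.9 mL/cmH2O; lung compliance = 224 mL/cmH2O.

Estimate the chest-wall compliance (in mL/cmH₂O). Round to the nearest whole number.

129

1/Ccw = 1/Crs − 1/CL.
1/Ccw = 1/81.9 − 1/224 = 0.007746.
Ccw = 129.1 mL/cmH2O.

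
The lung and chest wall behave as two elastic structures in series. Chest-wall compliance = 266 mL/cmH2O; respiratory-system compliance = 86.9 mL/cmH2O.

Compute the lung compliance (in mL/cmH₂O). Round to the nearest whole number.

1/CL = 1/Crs − 1/Ccw.
1/CL = 1/86.9 − 1/266 = 0.007748.
CL = 129.07 mL/cmH2O.

129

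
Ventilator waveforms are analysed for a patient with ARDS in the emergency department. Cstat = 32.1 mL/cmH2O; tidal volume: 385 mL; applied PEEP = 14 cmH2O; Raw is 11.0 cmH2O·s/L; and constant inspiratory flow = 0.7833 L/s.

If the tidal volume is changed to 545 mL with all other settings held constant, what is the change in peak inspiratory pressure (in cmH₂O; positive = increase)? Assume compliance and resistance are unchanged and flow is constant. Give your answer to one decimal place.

PIP = Vt/C + R·V̇ + PEEP (constant-flow equation of motion).
Only the elastic term changes: ΔPIP = ΔVt / C = (545 − 385) / 32.1 = 4.984 cmH2O.

5.0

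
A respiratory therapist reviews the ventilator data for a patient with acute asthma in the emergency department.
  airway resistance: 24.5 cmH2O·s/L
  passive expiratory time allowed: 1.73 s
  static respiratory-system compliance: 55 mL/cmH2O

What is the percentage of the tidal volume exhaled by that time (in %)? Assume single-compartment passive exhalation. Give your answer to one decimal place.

τ = R × C = 24.5 × 55 mL/cmH2O = 24.5 × 0.055 L/cmH2O = 1.348 s.
Passive exhalation: V(t)/V₀ = e^(−t/τ) = e^(−1.73/1.348) = 0.2771.
Fraction exhaled = 1 − 0.2771 = 0.7229 → 72.29%.

72.3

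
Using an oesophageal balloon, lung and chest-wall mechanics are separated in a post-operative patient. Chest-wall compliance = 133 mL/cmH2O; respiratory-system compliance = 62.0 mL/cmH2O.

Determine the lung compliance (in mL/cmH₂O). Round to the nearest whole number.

1/CL = 1/Crs − 1/Ccw.
1/CL = 1/62.0 − 1/133 = 0.00861.
CL = 116.14 mL/cmH2O.

116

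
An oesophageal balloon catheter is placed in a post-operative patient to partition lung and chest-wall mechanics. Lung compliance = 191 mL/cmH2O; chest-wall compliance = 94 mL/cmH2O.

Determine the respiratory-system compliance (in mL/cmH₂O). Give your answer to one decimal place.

Lung and chest wall are elastances in series: 1/Crs = 1/CL + 1/Ccw.
1/Crs = 1/191 + 1/94 = 0.01587.
Crs = 63.012 mL/cmH2O.

63.0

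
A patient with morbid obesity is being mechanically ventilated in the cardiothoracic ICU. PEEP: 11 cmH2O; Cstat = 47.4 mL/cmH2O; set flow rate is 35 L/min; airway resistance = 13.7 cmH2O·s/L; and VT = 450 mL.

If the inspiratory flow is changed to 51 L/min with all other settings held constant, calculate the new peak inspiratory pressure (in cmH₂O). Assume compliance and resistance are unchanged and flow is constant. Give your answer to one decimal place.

32.1

Flow: 35 L/min ÷ 60 = 0.5833 L/s.
New flow: 51 L/min ÷ 60 = 0.85 L/s.
PIP = Vt/C + R·V̇ + PEEP (constant-flow equation of motion).
Only the resistive term changes: ΔPIP = R × ΔV̇ = 13.7 × (0.85 − 0.5833) = 13.7 × 0.2667 = 3.654 cmH2O.
Original PIP = 450/47.4 + 13.7×0.5833 + 11 = 28.485 cmH2O; new PIP = 28.485 + (3.654) = 32.139 cmH2O.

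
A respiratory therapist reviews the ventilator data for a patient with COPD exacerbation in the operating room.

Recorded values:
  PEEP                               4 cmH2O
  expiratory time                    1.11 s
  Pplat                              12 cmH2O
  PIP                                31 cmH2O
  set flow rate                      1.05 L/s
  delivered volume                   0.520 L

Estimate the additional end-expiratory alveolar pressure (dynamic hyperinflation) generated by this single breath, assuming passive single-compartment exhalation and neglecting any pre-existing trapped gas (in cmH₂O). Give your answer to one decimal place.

R = (PIP − Pplat)/V̇ = (31 − 12) / 1.05 = 19.0/1.05 = 18.095 cmH2O·s/L.
C = Vt/(Pplat − PEEP) = 520.0 / (12 − 4) = 520.0/8.0 = 65.0 mL/cmH2O.
τ = R × C = 18.095 × 0.065 L/cmH2O = 1.176 s.
Fraction remaining = e^(−Te/τ) = e^(−1.11/1.176) = 0.3891; trapped volume = 520.0 × 0.3891 = 202.33 mL.
Additional alveolar pressure from trapping ≈ V_trapped / C = 202.33 / 65.0 = 3.113 cmH2O.

3.1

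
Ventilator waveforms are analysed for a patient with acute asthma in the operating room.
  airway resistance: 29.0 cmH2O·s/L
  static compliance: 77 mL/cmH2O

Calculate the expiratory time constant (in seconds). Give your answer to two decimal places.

τ = R × C = 29.0 × 77 mL/cmH2O = 29.0 × 0.077 L/cmH2O = 2.233 s.

2.23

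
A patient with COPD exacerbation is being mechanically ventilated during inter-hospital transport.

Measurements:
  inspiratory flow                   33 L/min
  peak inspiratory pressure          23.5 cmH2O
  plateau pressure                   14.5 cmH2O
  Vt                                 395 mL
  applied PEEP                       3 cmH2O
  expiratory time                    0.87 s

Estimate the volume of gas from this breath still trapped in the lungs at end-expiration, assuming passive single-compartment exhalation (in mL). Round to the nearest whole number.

84

Flow: 33 L/min ÷ 60 = 0.55 L/s.
R = (PIP − Pplat)/V̇ = (23.5 − 14.5) / 0.55 = 9.0/0.55 = 16.364 cmH2O·s/L.
C = Vt/(Pplat − PEEP) = 395.0 / (14.5 − 3) = 395.0/11.5 = 34.348 mL/cmH2O.
τ = R × C = 16.364 × 0.03435 L/cmH2O = 0.5621 s.
Fraction remaining = e^(−Te/τ) = e^(−0.87/0.5621) = 0.2127.
Trapped volume = 395.0 × 0.2127 = 84.017 mL.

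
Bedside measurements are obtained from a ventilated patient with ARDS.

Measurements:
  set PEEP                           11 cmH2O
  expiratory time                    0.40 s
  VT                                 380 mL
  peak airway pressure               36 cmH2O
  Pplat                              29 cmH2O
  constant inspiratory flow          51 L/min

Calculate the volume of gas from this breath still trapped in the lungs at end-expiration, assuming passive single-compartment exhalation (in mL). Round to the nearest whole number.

Flow: 51 L/min ÷ 60 = 0.85 L/s.
R = (PIP − Pplat)/V̇ = (36 − 29) / 0.85 = 7.0/0.85 = 8.235 cmH2O·s/L.
C = Vt/(Pplat − PEEP) = 380.0 / (29 − 11) = 380.0/18.0 = 21.111 mL/cmH2O.
τ = R × C = 8.235 × 0.02111 L/cmH2O = 0.1738 s.
Fraction remaining = e^(−Te/τ) = e^(−0.40/0.1738) = 0.1001.
Trapped volume = 380.0 × 0.1001 = 38.038 mL.

38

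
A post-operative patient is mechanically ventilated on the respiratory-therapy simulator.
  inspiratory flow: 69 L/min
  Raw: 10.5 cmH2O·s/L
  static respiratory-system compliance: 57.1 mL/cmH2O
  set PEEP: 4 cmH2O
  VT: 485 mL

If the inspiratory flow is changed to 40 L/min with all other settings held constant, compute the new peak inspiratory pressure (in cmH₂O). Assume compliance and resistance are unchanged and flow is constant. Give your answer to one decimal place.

Flow: 69 L/min ÷ 60 = 1.15 L/s.
New flow: 40 L/min ÷ 60 = 0.6667 L/s.
PIP = Vt/C + R·V̇ + PEEP (constant-flow equation of motion).
Only the resistive term changes: ΔPIP = R × ΔV̇ = 10.5 × (0.6667 − 1.15) = 10.5 × -0.4833 = -5.075 cmH2O.
Original PIP = 485/57.1 + 10.5×1.15 + 4 = 24.569 cmH2O; new PIP = 24.569 + (-5.075) = 19.494 cmH2O.

19.5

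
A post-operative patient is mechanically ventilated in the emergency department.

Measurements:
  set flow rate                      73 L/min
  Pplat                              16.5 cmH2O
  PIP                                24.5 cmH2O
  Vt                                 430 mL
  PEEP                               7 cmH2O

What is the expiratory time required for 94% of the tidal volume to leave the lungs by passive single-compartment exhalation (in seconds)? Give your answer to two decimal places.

Flow: 73 L/min ÷ 60 = 1.2167 L/s.
R = (PIP − Pplat)/V̇ = (24.5 − 16.5) / 1.2167 = 8.0/1.2167 = 6.575 cmH2O·s/L.
C = Vt/(Pplat − PEEP) = 430.0 / (16.5 − 7) = 430.0/9.5 = 45.263 mL/cmH2O.
τ = R × C = 6.575 × 0.04526 L/cmH2O = 0.2976 s.
t = −τ·ln(1 − 0.94) = −0.2976·ln(0.06) = 0.8373 s.

0.84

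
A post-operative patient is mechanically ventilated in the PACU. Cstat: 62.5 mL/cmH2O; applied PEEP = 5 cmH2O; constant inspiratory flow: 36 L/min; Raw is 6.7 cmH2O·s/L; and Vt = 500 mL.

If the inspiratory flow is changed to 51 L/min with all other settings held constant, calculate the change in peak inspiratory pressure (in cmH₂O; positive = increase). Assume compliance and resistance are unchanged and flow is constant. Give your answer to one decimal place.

1.7

Flow: 36 L/min ÷ 60 = 0.6 L/s.
New flow: 51 L/min ÷ 60 = 0.85 L/s.
PIP = Vt/C + R·V̇ + PEEP (constant-flow equation of motion).
Only the resistive term changes: ΔPIP = R × ΔV̇ = 6.7 × (0.85 − 0.6) = 6.7 × 0.25 = 1.675 cmH2O.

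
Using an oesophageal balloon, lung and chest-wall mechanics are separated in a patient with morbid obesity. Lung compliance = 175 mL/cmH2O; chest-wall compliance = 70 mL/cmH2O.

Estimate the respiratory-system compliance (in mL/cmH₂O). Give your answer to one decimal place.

Lung and chest wall are elastances in series: 1/Crs = 1/CL + 1/Ccw.
1/Crs = 1/175 + 1/70 = 0.02.
Crs = 50.0 mL/cmH2O.

50.0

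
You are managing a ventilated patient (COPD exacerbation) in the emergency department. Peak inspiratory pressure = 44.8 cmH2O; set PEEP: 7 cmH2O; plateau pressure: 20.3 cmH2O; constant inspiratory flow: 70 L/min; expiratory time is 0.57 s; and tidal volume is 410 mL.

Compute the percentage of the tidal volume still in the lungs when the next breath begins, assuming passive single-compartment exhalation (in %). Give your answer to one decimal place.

41.5

Flow: 70 L/min ÷ 60 = 1.1667 L/s.
R = (PIP − Pplat)/V̇ = (44.8 − 20.3) / 1.1667 = 24.5/1.1667 = 20.999 cmH2O·s/L.
C = Vt/(Pplat − PEEP) = 410.0 / (20.3 − 7) = 410.0/13.3 = 30.827 mL/cmH2O.
τ = R × C = 20.999 × 0.03083 L/cmH2O = 0.6474 s.
Fraction remaining at end-expiration = e^(−Te/τ) = e^(−0.57/0.6474) = 0.4146 → 41.46%.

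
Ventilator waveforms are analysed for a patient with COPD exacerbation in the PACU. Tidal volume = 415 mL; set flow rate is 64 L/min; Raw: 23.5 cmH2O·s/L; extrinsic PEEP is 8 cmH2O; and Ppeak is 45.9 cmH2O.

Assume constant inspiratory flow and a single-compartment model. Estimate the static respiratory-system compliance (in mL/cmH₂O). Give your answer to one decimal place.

Flow: 64 L/min ÷ 60 = 1.0667 L/s.
Equation of motion (constant flow): PIP = Vt/C + R·V̇ + PEEP.
Vt/C = PIP − R·V̇ − PEEP = 45.9 − 23.5×1.0667 − 8 = 45.9 − 25.067 − 8 = 12.833 cmH2O.
C = Vt / 12.833 = 415 / 12.833 = 32.339 mL/cmH2O.

32.3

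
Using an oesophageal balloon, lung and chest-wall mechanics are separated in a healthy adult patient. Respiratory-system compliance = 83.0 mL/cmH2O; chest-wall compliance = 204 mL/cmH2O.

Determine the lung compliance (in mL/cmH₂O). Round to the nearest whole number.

1/CL = 1/Crs − 1/Ccw.
1/CL = 1/83.0 − 1/204 = 0.007146.
CL = 139.94 mL/cmH2O.

140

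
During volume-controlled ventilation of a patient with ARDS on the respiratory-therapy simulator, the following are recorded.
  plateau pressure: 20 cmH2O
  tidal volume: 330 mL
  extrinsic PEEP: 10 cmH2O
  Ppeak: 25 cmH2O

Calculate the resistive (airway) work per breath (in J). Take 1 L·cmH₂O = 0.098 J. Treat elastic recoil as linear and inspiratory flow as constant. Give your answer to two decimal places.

With constant inspiratory flow the resistive pressure is constant at PIP − Pplat = 25 − 20 = 5.0 cmH2O, so resistive work = 5.0 × 0.330 = 1.65 L·cmH2O.
× 0.098 J/(L·cmH2O) → 0.1617 J.

0.16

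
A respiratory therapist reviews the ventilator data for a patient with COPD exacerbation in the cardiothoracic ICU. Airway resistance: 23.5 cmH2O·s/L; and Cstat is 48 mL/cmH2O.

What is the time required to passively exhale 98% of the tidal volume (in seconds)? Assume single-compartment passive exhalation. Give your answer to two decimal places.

τ = R × C = 23.5 × 48 mL/cmH2O = 23.5 × 0.048 L/cmH2O = 1.128 s.
Exhaled fraction f = 1 − e^(−t/τ) → t = −τ·ln(1 − f) = −1.128·ln(0.02) = 4.413 s.

4.41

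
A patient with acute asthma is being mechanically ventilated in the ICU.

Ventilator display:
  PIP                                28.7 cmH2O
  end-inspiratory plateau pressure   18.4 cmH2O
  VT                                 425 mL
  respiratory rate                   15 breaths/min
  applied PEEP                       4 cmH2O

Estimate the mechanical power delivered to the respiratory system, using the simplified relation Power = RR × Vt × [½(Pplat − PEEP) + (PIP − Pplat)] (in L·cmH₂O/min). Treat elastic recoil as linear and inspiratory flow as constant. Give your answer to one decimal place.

111.6

Per-breath work = Vt × [½(Pplat−PEEP) + (PIP−Pplat)] = 0.425 × [0.5×14.4 + 10.3] = 0.425 × 17.5 = 7.438 L·cmH2O.
Power = 15 × 7.438 = 111.57 L·cmH2O/min.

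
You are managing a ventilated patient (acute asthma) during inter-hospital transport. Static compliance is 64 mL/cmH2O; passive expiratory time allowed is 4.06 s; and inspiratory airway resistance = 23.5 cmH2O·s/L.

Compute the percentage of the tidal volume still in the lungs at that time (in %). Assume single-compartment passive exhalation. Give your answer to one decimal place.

τ = R × C = 23.5 × 64 mL/cmH2O = 23.5 × 0.064 L/cmH2O = 1.504 s.
Passive exhalation: V(t)/V₀ = e^(−t/τ) = e^(−4.06/1.504) = 0.06724.
Fraction remaining = 0.06724 → 6.724%.

6.7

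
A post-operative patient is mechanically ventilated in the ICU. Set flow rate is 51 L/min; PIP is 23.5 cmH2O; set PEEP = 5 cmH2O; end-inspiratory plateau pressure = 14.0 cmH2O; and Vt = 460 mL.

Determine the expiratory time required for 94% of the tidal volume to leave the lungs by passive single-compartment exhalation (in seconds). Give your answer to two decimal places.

1.61

Flow: 51 L/min ÷ 60 = 0.85 L/s.
R = (PIP − Pplat)/V̇ = (23.5 − 14.0) / 0.85 = 9.5/0.85 = 11.176 cmH2O·s/L.
C = Vt/(Pplat − PEEP) = 460.0 / (14.0 − 5) = 460.0/9.0 = 51.111 mL/cmH2O.
τ = R × C = 11.176 × 0.05111 L/cmH2O = 0.5712 s.
t = −τ·ln(1 − 0.94) = −0.5712·ln(0.06) = 1.607 s.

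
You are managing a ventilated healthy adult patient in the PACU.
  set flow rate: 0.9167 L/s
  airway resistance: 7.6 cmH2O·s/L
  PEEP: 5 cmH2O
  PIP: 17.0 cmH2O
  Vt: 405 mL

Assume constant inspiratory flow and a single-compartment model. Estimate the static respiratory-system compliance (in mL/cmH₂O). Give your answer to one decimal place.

80.5

Equation of motion (constant flow): PIP = Vt/C + R·V̇ + PEEP.
Vt/C = PIP − R·V̇ − PEEP = 17.0 − 7.6×0.9167 − 5 = 17.0 − 6.967 − 5 = 5.033 cmH2O.
C = Vt / 5.033 = 405 / 5.033 = 80.469 mL/cmH2O.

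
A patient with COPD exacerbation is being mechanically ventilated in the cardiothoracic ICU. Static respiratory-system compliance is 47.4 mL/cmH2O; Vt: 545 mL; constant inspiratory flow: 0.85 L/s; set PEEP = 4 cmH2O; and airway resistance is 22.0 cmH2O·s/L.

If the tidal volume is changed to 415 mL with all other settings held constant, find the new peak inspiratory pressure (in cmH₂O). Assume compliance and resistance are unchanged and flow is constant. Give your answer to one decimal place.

PIP = Vt/C + R·V̇ + PEEP (constant-flow equation of motion).
Only the elastic term changes: ΔPIP = ΔVt / C = (415 − 545) / 47.4 = -2.743 cmH2O.
Original PIP = 545/47.4 + 22.0×0.85 + 4 = 34.198 cmH2O; new PIP = 34.198 + (-2.743) = 31.455 cmH2O.

31.5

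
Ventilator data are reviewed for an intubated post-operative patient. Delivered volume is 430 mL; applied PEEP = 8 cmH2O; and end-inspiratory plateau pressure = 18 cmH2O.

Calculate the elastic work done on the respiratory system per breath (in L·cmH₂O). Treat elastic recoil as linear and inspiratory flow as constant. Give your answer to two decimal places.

2.15

Elastic work ≈ ½ × (Pplat − PEEP) × Vt = 0.5 × (18 − 8) × 0.430 L = 0.5 × 10.0 × 0.430 = 2.15 L·cmH2O.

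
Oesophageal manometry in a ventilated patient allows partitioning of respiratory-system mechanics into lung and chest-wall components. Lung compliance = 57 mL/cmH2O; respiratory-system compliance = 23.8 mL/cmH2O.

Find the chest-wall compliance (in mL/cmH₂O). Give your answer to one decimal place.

40.9

1/Ccw = 1/Crs − 1/CL.
1/Ccw = 1/23.8 − 1/57 = 0.02447.
Ccw = 40.866 mL/cmH2O.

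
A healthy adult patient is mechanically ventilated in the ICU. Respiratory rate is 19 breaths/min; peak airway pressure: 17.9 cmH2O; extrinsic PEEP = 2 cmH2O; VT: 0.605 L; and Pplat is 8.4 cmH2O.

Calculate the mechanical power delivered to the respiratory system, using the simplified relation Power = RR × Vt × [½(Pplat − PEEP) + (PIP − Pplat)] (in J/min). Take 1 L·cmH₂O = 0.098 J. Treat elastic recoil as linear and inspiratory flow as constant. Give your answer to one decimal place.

Per-breath work = Vt × [½(Pplat−PEEP) + (PIP−Pplat)] = 0.605 × [0.5×6.4 + 9.5] = 0.605 × 12.7 = 7.684 L·cmH2O.
Power = 19 × 7.684 = 146.0 L·cmH2O/min.
× 0.098 J/(L·cmH2O) → 14.308 J/min.

14.3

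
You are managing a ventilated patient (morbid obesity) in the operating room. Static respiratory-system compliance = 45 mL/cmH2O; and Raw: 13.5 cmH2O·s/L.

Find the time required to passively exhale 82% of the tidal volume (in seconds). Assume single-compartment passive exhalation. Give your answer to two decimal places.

τ = R × C = 13.5 × 45 mL/cmH2O = 13.5 × 0.045 L/cmH2O = 0.6075 s.
Exhaled fraction f = 1 − e^(−t/τ) → t = −τ·ln(1 − f) = −0.6075·ln(0.18) = 1.042 s.

1.04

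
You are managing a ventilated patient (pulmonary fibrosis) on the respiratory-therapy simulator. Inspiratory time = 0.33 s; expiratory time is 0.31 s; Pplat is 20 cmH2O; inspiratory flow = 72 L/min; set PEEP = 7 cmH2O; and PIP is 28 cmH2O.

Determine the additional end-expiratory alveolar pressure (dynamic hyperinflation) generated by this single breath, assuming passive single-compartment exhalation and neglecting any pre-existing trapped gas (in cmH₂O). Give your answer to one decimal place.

Flow: 72 L/min ÷ 60 = 1.2 L/s.
Vt = flow × Ti = 1.2 L/s × 0.33 s × 1000 mL/L = 396.0 mL.
R = (PIP − Pplat)/V̇ = (28 − 20) / 1.2 = 8.0/1.2 = 6.667 cmH2O·s/L.
C = Vt/(Pplat − PEEP) = 396.0 / (20 − 7) = 396.0/13.0 = 30.462 mL/cmH2O.
τ = R × C = 6.667 × 0.03046 L/cmH2O = 0.2031 s.
Fraction remaining = e^(−Te/τ) = e^(−0.31/0.2031) = 0.2173; trapped volume = 396.0 × 0.2173 = 86.051 mL.
Additional alveolar pressure from trapping ≈ V_trapped / C = 86.051 / 30.462 = 2.825 cmH2O.

2.8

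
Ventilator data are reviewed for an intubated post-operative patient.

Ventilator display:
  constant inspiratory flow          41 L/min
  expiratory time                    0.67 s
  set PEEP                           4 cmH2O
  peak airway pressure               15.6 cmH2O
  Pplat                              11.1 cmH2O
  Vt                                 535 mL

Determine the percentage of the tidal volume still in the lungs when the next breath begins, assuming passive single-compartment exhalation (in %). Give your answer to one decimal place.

25.9

Flow: 41 L/min ÷ 60 = 0.6833 L/s.
R = (PIP − Pplat)/V̇ = (15.6 − 11.1) / 0.6833 = 4.5/0.6833 = 6.586 cmH2O·s/L.
C = Vt/(Pplat − PEEP) = 535.0 / (11.1 − 4) = 535.0/7.1 = 75.352 mL/cmH2O.
τ = R × C = 6.586 × 0.07535 L/cmH2O = 0.4963 s.
Fraction remaining at end-expiration = e^(−Te/τ) = e^(−0.67/0.4963) = 0.2592 → 25.92%.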